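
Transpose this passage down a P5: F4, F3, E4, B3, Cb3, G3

F4 -> Bb3
F3 -> Bb2
E4 -> A3
B3 -> E3
Cb3 -> Fb2
G3 -> C3

Bb3 Bb2 A3 E3 Fb2 C3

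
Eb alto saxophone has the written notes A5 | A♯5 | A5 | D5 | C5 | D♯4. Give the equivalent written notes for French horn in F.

G5 G#5 G5 C5 Bb4 C#4

First find concert pitch: the Eb alto saxophone sounds a major sixth below written, so A5 A♯5 A5 D5 C5 D♯4 sounds C5 C#5 C5 F4 Eb4 F#3.
Then write for French horn in F: it sounds a perfect fifth below written, so the part must be a perfect fifth above concert.
C5 → G5
C#5 → G#5
C5 → G5
F4 → C5
Eb4 → Bb4
F#3 → C#4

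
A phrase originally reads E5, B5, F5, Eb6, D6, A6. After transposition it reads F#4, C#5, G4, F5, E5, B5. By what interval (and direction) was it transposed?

down a minor seventh

From E5 to F#4 is 7 letter names — a seventh of some quality.
F#4 to E5 is 10 semitones, which makes it a minor seventh; the second version is lower, so the direction is down.
Checking another pair — A6 → B5 — gives the same interval.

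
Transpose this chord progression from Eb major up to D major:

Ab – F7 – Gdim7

Eb major up to D major is a major seventh; each chord root moves by that interval while the quality stays the same.
Ab: root Ab up a major seventh → G, giving G.
F7: root F up a major seventh → E, giving E7.
Gdim7: root G up a major seventh → F#, giving F#dim7.

G E7 F#dim7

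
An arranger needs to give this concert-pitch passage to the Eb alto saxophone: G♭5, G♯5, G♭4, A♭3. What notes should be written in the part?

The Eb alto saxophone sounds a major sixth below written, so the written part must be a major sixth above concert — transpose each note up.
Gb5 -> Eb6
G#5 -> E#6
Gb4 -> Eb5
Ab3 -> F4

Eb6 E#6 Eb5 F4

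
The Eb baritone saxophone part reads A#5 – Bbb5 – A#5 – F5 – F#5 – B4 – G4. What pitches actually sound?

C#4 Dbb4 C#4 Ab3 A3 D3 Bb2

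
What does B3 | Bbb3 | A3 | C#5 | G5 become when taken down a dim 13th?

D##2 D2 C##2 E##3 B#3

B3 gives D##2
Bbb3 gives D2
A3 gives C##2
C#5 gives E##3
G5 gives B#3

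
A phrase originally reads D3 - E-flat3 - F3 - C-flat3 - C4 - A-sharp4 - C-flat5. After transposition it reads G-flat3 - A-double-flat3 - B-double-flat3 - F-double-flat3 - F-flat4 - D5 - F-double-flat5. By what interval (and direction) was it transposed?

From D3 to Gb3 is 4 letter names — a fourth of some quality.
D3 to Gb3 is 4 semitones, which makes it a diminished fourth; the second version is higher, so the direction is up.
Checking another pair — Cb5 → Fbb5 — gives the same interval.

up a diminished fourth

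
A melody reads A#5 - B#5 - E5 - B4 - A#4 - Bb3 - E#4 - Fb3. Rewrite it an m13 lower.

A#5: a thirteenth down reaches C, and 20 semitones makes it C##4.
B#5 down a minor thirteenth is D##4.
E5: a thirteenth down reaches G, and 20 semitones makes it G#3.
B4: a thirteenth down reaches D, and 20 semitones makes it D#3.
A minor thirteenth down from A#4 gives C##3.
Bb3 down a minor thirteenth is D2.
E#4: a thirteenth down reaches G, and 20 semitones makes it G##2.
Fb3: a thirteenth down reaches A, and 20 semitones makes it Ab1.

C##4 D##4 G#3 D#3 C##3 D2 G##2 Ab1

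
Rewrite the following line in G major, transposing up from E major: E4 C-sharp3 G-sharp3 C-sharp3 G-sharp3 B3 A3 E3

G4 E3 B3 E3 B3 D4 C4 G3

From E up to G is a minor third; apply that to each pitch.
E4 gives G4
C#3 gives E3
G#3 gives B3
C#3 gives E3
G#3 gives B3
B3 gives D4
A3 gives C4
E3 gives G3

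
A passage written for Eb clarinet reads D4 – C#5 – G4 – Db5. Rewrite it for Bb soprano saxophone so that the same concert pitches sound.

G4 F#5 C5 Gb5

First find concert pitch: the Eb clarinet sounds a minor third above written, so D4 C#5 G4 Db5 sounds F4 E5 Bb4 Fb5.
Then write for Bb soprano saxophone: it sounds a major second below written, so the part must be a major second above concert.
F4 → G4
E5 → F#5
Bb4 → C5
Fb5 → Gb5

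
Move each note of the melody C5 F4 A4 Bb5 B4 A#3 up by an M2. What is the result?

D5 G4 B4 C6 C#5 B#3

A major second up from C5 gives D5.
F4: a second up reaches G, and 2 semitones makes it G4.
A4 up a major second is B4.
Bb5 up a major second is C6.
B4 up a major second is C#5.
A#3 up a major second is B#3.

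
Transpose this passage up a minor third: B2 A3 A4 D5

B2 becomes D3
A3 becomes C4
A4 becomes C5
D5 becomes F5

D3 C4 C5 F5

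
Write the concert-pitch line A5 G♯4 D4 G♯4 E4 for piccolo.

A4 G#3 D3 G#3 E3

The piccolo sounds a perfect octave above written, so the written part must be a perfect octave below concert — transpose each note down.
A5 -> A4
G#4 -> G#3
D4 -> D3
G#4 -> G#3
E4 -> E3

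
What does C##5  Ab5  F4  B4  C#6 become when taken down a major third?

C##5 to A#4
Ab5 to Fb5
F4 to Db4
B4 to G4
C#6 to A5

A#4 Fb5 Db4 G4 A5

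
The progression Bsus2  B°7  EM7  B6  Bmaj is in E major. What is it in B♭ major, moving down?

Fsus2 F°7 BbM7 F6 Fmaj

E major down to B♭ major is an augmented fourth; each chord root moves by that interval while the quality stays the same.
Bsus2: root B down an augmented fourth → F, giving Fsus2.
B°7: root B down an augmented fourth → F, giving F°7.
EM7: root E down an augmented fourth → Bb, giving BbM7.
B6: root B down an augmented fourth → F, giving F6.
Bmaj: root B down an augmented fourth → F, giving Fmaj.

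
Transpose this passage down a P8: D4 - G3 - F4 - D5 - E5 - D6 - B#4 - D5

D3 G2 F3 D4 E4 D5 B#3 D4

D4 → D3
G3 → G2
F4 → F3
D5 → D4
E5 → E4
D6 → D5
B#4 → B#3
D5 → D4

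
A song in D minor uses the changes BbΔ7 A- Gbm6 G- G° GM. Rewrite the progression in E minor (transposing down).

D minor down to E minor is a minor seventh; each chord root moves by that interval while the quality stays the same.
BbΔ7: root Bb down a minor seventh → C, giving CΔ7.
A-: root A down a minor seventh → B, giving B-.
Gbm6: root Gb down a minor seventh → Ab, giving Abm6.
G-: root G down a minor seventh → A, giving A-.
G°: root G down a minor seventh → A, giving A°.
GM: root G down a minor seventh → A, giving AM.

CΔ7 B- Abm6 A- A° AM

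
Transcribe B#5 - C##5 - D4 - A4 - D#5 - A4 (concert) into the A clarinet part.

Written C4 sounds as A3 on the A clarinet, so concert pitches are written a minor third up.
B#5 -> D#6
C##5 -> E#5
D4 -> F4
A4 -> C5
D#5 -> F#5
A4 -> C5

D#6 E#5 F4 C5 F#5 C5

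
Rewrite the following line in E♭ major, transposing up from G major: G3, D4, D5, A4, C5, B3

G major to E♭ major up is a minor sixth, so every note moves up by that interval.
G3 becomes Eb4
D4 becomes Bb4
D5 becomes Bb5
A4 becomes F5
C5 becomes Ab5
B3 becomes G4

Eb4 Bb4 Bb5 F5 Ab5 G4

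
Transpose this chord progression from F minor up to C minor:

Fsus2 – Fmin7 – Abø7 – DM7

F minor up to C minor is a perfect fifth; each chord root moves by that interval while the quality stays the same.
Fsus2: root F up a perfect fifth → C, giving Csus2.
Fmin7: root F up a perfect fifth → C, giving Cmin7.
Abø7: root Ab up a perfect fifth → Eb, giving Ebø7.
DM7: root D up a perfect fifth → A, giving AM7.

Csus2 Cmin7 Ebø7 AM7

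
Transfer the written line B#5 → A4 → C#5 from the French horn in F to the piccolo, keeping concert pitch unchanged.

First find concert pitch: the French horn in F sounds a perfect fifth below written, so B#5 A4 C#5 sounds E#5 D4 F#4.
Then write for piccolo: it sounds a perfect octave above written, so the part must be a perfect octave below concert.
E#5 → E#4
D4 → D3
F#4 → F#3

E#4 D3 F#3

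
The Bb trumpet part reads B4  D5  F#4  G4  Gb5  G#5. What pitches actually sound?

A4 C5 E4 F4 Fb5 F#5

Written C4 on the Bb trumpet sounds as Bb3, a major second lower; apply that shift to every note.
B4 to A4
D5 to C5
F#4 to E4
G4 to F4
Gb5 to Fb5
G#5 to F#5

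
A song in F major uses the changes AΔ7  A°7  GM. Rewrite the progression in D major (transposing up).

F major up to D major is a major sixth; each chord root moves by that interval while the quality stays the same.
AΔ7: root A up a major sixth → F#, giving F#Δ7.
A°7: root A up a major sixth → F#, giving F#°7.
GM: root G up a major sixth → E, giving EM.

F#Δ7 F#°7 EM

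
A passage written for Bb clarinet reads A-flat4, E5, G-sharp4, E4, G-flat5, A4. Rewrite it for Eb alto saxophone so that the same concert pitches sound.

First find concert pitch: the Bb clarinet sounds a major second below written, so A-flat4 E5 G-sharp4 E4 G-flat5 A4 sounds Gb4 D5 F#4 D4 Fb5 G4.
Then write for Eb alto saxophone: it sounds a major sixth below written, so the part must be a major sixth above concert.
Gb4 → Eb5
D5 → B5
F#4 → D#5
D4 → B4
Fb5 → Db6
G4 → E5

Eb5 B5 D#5 B4 Db6 E5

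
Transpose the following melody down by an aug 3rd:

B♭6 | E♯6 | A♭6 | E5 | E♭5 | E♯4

Gbb6 C6 Fbb6 Cb5 Cbb5 C4

Bb6 to Gbb6
E#6 to C6
Ab6 to Fbb6
E5 to Cb5
Eb5 to Cbb5
E#4 to C4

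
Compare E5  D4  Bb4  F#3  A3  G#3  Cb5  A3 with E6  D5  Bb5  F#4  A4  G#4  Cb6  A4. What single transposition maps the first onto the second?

up a perfect octave

From E5 to E6 is 8 letter names — an octave of some quality.
E5 to E6 is 12 semitones, which makes it a perfect octave; the second version is higher, so the direction is up.
Checking another pair — A3 → A4 — gives the same interval.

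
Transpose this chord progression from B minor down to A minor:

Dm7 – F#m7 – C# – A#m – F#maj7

B minor down to A minor is a major second; each chord root moves by that interval while the quality stays the same.
Dm7: root D down a major second → C, giving Cm7.
F#m7: root F# down a major second → E, giving Em7.
C#: root C# down a major second → B, giving B.
A#m: root A# down a major second → G#, giving G#m.
F#maj7: root F# down a major second → E, giving Emaj7.

Cm7 Em7 B G#m Emaj7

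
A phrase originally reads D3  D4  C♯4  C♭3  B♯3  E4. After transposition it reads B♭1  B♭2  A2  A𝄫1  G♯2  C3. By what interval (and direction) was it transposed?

down a major tenth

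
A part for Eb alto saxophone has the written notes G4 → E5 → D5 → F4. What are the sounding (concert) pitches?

Bb3 G4 F4 Ab3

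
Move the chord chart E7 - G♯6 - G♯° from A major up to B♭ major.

F7 A6 A°

A major up to B♭ major is a minor second; each chord root moves by that interval while the quality stays the same.
E7: root E up a minor second → F, giving F7.
G♯6: root G♯ up a minor second → A, giving A6.
G♯°: root G♯ up a minor second → A, giving A°.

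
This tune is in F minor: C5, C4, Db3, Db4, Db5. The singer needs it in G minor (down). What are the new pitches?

D4 D3 Eb2 Eb3 Eb4

F minor to G minor down is a minor seventh, so every note moves down by that interval.
C5 gives D4
C4 gives D3
Db3 gives Eb2
Db4 gives Eb3
Db5 gives Eb4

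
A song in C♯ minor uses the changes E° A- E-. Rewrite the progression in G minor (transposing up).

Bb° Eb- Bb-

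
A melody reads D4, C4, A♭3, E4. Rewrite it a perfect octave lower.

D4: an octave down reaches D, and 12 semitones makes it D3.
A perfect octave down from C4 gives C3.
Ab3: an octave down reaches A, and 12 semitones makes it Ab2.
E4: an octave down reaches E, and 12 semitones makes it E3.

D3 C3 Ab2 E3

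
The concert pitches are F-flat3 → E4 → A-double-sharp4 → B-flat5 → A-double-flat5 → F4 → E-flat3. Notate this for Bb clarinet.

Gb3 F#4 B##4 C6 Bbb5 G4 F3

The Bb clarinet sounds a major second below written, so the written part must be a major second above concert — transpose each note up.
Fb3 to Gb3
E4 to F#4
A##4 to B##4
Bb5 to C6
Abb5 to Bbb5
F4 to G4
Eb3 to F3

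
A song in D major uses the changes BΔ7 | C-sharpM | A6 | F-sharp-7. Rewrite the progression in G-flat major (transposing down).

D major down to G-flat major is an augmented fifth; each chord root moves by that interval while the quality stays the same.
BΔ7: root B down an augmented fifth → Eb, giving EbΔ7.
C-sharpM: root C-sharp down an augmented fifth → F, giving FM.
A6: root A down an augmented fifth → Db, giving Db6.
F-sharp-7: root F-sharp down an augmented fifth → Bb, giving Bb-7.

EbΔ7 FM Db6 Bb-7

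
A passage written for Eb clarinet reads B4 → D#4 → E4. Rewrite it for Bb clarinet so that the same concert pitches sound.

First find concert pitch: the Eb clarinet sounds a minor third above written, so B4 D#4 E4 sounds D5 F#4 G4.
Then write for Bb clarinet: it sounds a major second below written, so the part must be a major second above concert.
D5 → E5
F#4 → G#4
G4 → A4

E5 G#4 A4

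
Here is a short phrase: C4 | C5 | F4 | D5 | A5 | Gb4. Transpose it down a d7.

D#3 D#4 G#3 E#4 B#4 A3

C4 to D#3
C5 to D#4
F4 to G#3
D5 to E#4
A5 to B#4
Gb4 to A3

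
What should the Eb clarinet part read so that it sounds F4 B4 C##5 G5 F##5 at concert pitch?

D4 G#4 A##4 E5 D##5

Written C4 sounds as Eb4 on the Eb clarinet, so concert pitches are written a minor third down.
F4 → D4
B4 → G#4
C##5 → A##4
G5 → E5
F##5 → D##5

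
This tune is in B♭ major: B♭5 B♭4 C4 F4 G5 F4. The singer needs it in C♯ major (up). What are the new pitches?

C#6 C#5 D#4 G#4 A#5 G#4

From B♭ up to C♯ is an augmented second; apply that to each pitch.
Bb5 becomes C#6
Bb4 becomes C#5
C4 becomes D#4
F4 becomes G#4
G5 becomes A#5
F4 becomes G#4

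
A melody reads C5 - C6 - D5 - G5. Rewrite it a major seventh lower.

A major seventh down from C5 gives Db4.
C6 down a major seventh is Db5.
D5 down a major seventh is Eb4.
G5: a seventh down reaches A, and 11 semitones makes it Ab4.

Db4 Db5 Eb4 Ab4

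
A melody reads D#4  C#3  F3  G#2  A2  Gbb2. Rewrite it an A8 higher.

D##5 C##4 F#4 G##3 A#3 Gb3

D#4 → D##5
C#3 → C##4
F3 → F#4
G#2 → G##3
A2 → A#3
Gbb2 → Gb3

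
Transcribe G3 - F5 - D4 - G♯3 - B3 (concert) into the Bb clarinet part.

A3 G5 E4 A#3 C#4

The Bb clarinet sounds a major second below written, so the written part must be a major second above concert — transpose each note up.
G3 gives A3
F5 gives G5
D4 gives E4
G#3 gives A#3
B3 gives C#4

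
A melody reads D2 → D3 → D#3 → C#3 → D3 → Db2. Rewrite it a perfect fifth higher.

A2 A3 A#3 G#3 A3 Ab2

D2 gives A2
D3 gives A3
D#3 gives A#3
C#3 gives G#3
D3 gives A3
Db2 gives Ab2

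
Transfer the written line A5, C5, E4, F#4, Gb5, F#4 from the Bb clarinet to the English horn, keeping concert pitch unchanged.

First find concert pitch: the Bb clarinet sounds a major second below written, so A5 C5 E4 F#4 Gb5 F#4 sounds G5 Bb4 D4 E4 Fb5 E4.
Then write for English horn: it sounds a perfect fifth below written, so the part must be a perfect fifth above concert.
G5 → D6
Bb4 → F5
D4 → A4
E4 → B4
Fb5 → Cb6
E4 → B4

D6 F5 A4 B4 Cb6 B4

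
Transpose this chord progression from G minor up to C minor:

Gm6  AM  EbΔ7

G minor up to C minor is a perfect fourth; each chord root moves by that interval while the quality stays the same.
Gm6: root G up a perfect fourth → C, giving Cm6.
AM: root A up a perfect fourth → D, giving DM.
EbΔ7: root Eb up a perfect fourth → Ab, giving AbΔ7.

Cm6 DM AbΔ7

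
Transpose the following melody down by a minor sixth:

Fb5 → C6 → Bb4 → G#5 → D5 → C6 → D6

Fb5 gives Ab4
C6 gives E5
Bb4 gives D4
G#5 gives B#4
D5 gives F#4
C6 gives E5
D6 gives F#5

Ab4 E5 D4 B#4 F#4 E5 F#5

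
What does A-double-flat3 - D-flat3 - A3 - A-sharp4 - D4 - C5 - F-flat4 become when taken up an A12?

Eb5 A4 E#5 E##6 A#5 G#6 C6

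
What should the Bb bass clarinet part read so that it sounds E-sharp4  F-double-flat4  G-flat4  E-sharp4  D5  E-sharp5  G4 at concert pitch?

The Bb bass clarinet sounds a major ninth below written, so the written part must be a major ninth above concert — transpose each note up.
E#4 becomes F##5
Fbb4 becomes Gbb5
Gb4 becomes Ab5
E#4 becomes F##5
D5 becomes E6
E#5 becomes F##6
G4 becomes A5

F##5 Gbb5 Ab5 F##5 E6 F##6 A5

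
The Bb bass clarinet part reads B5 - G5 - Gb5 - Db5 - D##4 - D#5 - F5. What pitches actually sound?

A4 F4 Fb4 Cb4 C##3 C#4 Eb4

The Bb bass clarinet sounds a major ninth below written, so transpose each written note down a major ninth.
B5 → A4
G5 → F4
Gb5 → Fb4
Db5 → Cb4
D##4 → C##3
D#5 → C#4
F5 → Eb4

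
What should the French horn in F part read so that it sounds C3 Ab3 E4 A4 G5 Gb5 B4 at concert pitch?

G3 Eb4 B4 E5 D6 Db6 F#5

Written C4 sounds as F3 on the French horn in F, so concert pitches are written a perfect fifth up.
C3 -> G3
Ab3 -> Eb4
E4 -> B4
A4 -> E5
G5 -> D6
Gb5 -> Db6
B4 -> F#5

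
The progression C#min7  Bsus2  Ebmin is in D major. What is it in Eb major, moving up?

D major up to Eb major is a minor second; each chord root moves by that interval while the quality stays the same.
C#min7: root C# up a minor second → D, giving Dmin7.
Bsus2: root B up a minor second → C, giving Csus2.
Ebmin: root Eb up a minor second → Fb, giving Fbmin.

Dmin7 Csus2 Fbmin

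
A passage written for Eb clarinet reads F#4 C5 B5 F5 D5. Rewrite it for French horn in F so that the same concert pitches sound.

First find concert pitch: the Eb clarinet sounds a minor third above written, so F#4 C5 B5 F5 D5 sounds A4 Eb5 D6 Ab5 F5.
Then write for French horn in F: it sounds a perfect fifth below written, so the part must be a perfect fifth above concert.
A4 → E5
Eb5 → Bb5
D6 → A6
Ab5 → Eb6
F5 → C6

E5 Bb5 A6 Eb6 C6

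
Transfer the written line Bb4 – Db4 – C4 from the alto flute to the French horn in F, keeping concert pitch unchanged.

C5 Eb4 D4

First find concert pitch: the alto flute sounds a perfect fourth below written, so Bb4 Db4 C4 sounds F4 Ab3 G3.
Then write for French horn in F: it sounds a perfect fifth below written, so the part must be a perfect fifth above concert.
F4 → C5
Ab3 → Eb4
G3 → D4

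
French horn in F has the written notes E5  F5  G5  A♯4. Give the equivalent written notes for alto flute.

D5 Eb5 F5 G#4

First find concert pitch: the French horn in F sounds a perfect fifth below written, so E5 F5 G5 A♯4 sounds A4 Bb4 C5 D#4.
Then write for alto flute: it sounds a perfect fourth below written, so the part must be a perfect fourth above concert.
A4 → D5
Bb4 → Eb5
C5 → F5
D#4 → G#4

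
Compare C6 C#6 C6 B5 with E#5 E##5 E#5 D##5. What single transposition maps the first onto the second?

down a diminished sixth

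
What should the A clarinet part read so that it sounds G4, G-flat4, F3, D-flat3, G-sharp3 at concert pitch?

Bb4 Bbb4 Ab3 Fb3 B3

The A clarinet sounds a minor third below written, so the written part must be a minor third above concert — transpose each note up.
G4 to Bb4
Gb4 to Bbb4
F3 to Ab3
Db3 to Fb3
G#3 to B3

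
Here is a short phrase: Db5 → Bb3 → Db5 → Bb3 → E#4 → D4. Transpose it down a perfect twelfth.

Gb3 Eb2 Gb3 Eb2 A#2 G2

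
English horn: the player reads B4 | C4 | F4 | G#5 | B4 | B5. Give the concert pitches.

Written C4 on the English horn sounds as F3, a perfect fifth lower; apply that shift to every note.
B4 -> E4
C4 -> F3
F4 -> Bb3
G#5 -> C#5
B4 -> E4
B5 -> E5

E4 F3 Bb3 C#5 E4 E5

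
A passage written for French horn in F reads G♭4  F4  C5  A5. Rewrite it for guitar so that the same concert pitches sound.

First find concert pitch: the French horn in F sounds a perfect fifth below written, so G♭4 F4 C5 A5 sounds Cb4 Bb3 F4 D5.
Then write for guitar: it sounds a perfect octave below written, so the part must be a perfect octave above concert.
Cb4 → Cb5
Bb3 → Bb4
F4 → F5
D5 → D6

Cb5 Bb4 F5 D6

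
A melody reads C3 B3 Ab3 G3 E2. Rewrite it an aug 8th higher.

C3: an octave up reaches C, and 13 semitones makes it C#4.
B3 up an augmented octave is B#4.
An augmented octave up from Ab3 gives A4.
G3 up an augmented octave is G#4.
E2: an octave up reaches E, and 13 semitones makes it E#3.

C#4 B#4 A4 G#4 E#3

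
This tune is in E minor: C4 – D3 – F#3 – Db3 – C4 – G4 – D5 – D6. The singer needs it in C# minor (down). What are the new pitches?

A3 B2 D#3 Bb2 A3 E4 B4 B5

E minor to C# minor down is a minor third, so every note moves down by that interval.
C4 to A3
D3 to B2
F#3 to D#3
Db3 to Bb2
C4 to A3
G4 to E4
D5 to B4
D6 to B5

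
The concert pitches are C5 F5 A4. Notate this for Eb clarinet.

A4 D5 F#4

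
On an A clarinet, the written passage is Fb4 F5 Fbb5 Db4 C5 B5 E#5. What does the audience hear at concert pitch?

Db4 D5 Dbb5 Bb3 A4 G#5 C##5

Written C4 on the A clarinet sounds as A3, a minor third lower; apply that shift to every note.
Fb4 → Db4
F5 → D5
Fbb5 → Dbb5
Db4 → Bb3
C5 → A4
B5 → G#5
E#5 → C##5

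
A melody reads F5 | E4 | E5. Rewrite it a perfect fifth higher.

C6 B4 B5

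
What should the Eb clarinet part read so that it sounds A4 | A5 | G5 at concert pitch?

F#4 F#5 E5

Written C4 sounds as Eb4 on the Eb clarinet, so concert pitches are written a minor third down.
A4 → F#4
A5 → F#5
G5 → E5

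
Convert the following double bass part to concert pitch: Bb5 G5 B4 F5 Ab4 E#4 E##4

Bb4 G4 B3 F4 Ab3 E#3 E##3

Written C4 on the double bass sounds as C3, a perfect octave lower; apply that shift to every note.
Bb5 to Bb4
G5 to G4
B4 to B3
F5 to F4
Ab4 to Ab3
E#4 to E#3
E##4 to E##3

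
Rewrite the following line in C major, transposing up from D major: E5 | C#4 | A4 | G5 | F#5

D6 B4 G5 F6 E6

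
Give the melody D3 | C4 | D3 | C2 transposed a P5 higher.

A3 G4 A3 G2

A perfect fifth up from D3 gives A3.
C4: a fifth up reaches G, and 7 semitones makes it G4.
A perfect fifth up from D3 gives A3.
C2 up a perfect fifth is G2.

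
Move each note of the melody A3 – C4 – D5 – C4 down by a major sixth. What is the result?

A3 becomes C3
C4 becomes Eb3
D5 becomes F4
C4 becomes Eb3

C3 Eb3 F4 Eb3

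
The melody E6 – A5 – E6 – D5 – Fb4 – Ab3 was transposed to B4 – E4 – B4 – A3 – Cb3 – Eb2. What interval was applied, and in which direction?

down a perfect eleventh

Take the first pair: E6 → B4. E to B spans 11 letter names, so the interval is some kind of eleventh.
B4 to E6 is 17 semitones, which makes it a perfect eleventh; the second version is lower, so the direction is down.
Checking another pair — Ab3 → Eb2 — gives the same interval.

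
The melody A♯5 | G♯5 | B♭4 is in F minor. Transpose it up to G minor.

B#5 A#5 C5

F minor to G minor up is a major second, so every note moves up by that interval.
A#5 -> B#5
G#5 -> A#5
Bb4 -> C5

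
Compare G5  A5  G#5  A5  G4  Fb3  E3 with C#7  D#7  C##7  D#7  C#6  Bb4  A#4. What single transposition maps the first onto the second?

up an augmented eleventh

Take the first pair: G5 → C#7. G to C spans 11 letter names, so the interval is some kind of eleventh.
G5 to C#7 is 18 semitones, which makes it an augmented eleventh; the second version is higher, so the direction is up.
Checking another pair — E3 → A#4 — gives the same interval.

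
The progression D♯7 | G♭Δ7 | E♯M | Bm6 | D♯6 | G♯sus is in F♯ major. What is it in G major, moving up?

E7 AbbΔ7 F#M Cm6 E6 Asus

F♯ major up to G major is a minor second; each chord root moves by that interval while the quality stays the same.
D♯7: root D♯ up a minor second → E, giving E7.
G♭Δ7: root G♭ up a minor second → Abb, giving AbbΔ7.
E♯M: root E♯ up a minor second → F#, giving F#M.
Bm6: root B up a minor second → C, giving Cm6.
D♯6: root D♯ up a minor second → E, giving E6.
G♯sus: root G♯ up a minor second → A, giving Asus.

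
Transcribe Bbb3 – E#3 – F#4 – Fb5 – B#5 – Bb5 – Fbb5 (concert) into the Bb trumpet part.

Cb4 F##3 G#4 Gb5 C##6 C6 Gbb5

Written C4 sounds as Bb3 on the Bb trumpet, so concert pitches are written a major second up.
Bbb3 → Cb4
E#3 → F##3
F#4 → G#4
Fb5 → Gb5
B#5 → C##6
Bb5 → C6
Fbb5 → Gbb5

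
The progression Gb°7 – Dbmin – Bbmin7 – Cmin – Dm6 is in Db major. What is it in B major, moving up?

E°7 Bmin G#min7 A#min B#m6

Db major up to B major is an augmented sixth; each chord root moves by that interval while the quality stays the same.
Gb°7: root Gb up an augmented sixth → E, giving E°7.
Dbmin: root Db up an augmented sixth → B, giving Bmin.
Bbmin7: root Bb up an augmented sixth → G#, giving G#min7.
Cmin: root C up an augmented sixth → A#, giving A#min.
Dm6: root D up an augmented sixth → B#, giving B#m6.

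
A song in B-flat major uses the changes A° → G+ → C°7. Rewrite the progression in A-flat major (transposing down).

G° F+ Bb°7

B-flat major down to A-flat major is a major second; each chord root moves by that interval while the quality stays the same.
A°: root A down a major second → G, giving G°.
G+: root G down a major second → F, giving F+.
C°7: root C down a major second → Bb, giving Bb°7.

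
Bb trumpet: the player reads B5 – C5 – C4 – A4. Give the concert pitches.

Written C4 on the Bb trumpet sounds as Bb3, a major second lower; apply that shift to every note.
B5 → A5
C5 → Bb4
C4 → Bb3
A4 → G4

A5 Bb4 Bb3 G4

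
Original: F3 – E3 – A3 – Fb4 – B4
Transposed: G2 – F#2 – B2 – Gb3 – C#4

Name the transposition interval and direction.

Take the first pair: F3 → G2. F to G spans 7 letter names, so the interval is some kind of seventh.
G2 to F3 is 10 semitones, which makes it a minor seventh; the second version is lower, so the direction is down.
Checking another pair — B4 → C#4 — gives the same interval.

down a minor seventh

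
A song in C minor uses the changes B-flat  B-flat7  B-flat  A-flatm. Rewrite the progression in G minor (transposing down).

F F7 F Ebm

C minor down to G minor is a perfect fourth; each chord root moves by that interval while the quality stays the same.
B-flat: root B-flat down a perfect fourth → F, giving F.
B-flat7: root B-flat down a perfect fourth → F, giving F7.
B-flat: root B-flat down a perfect fourth → F, giving F.
A-flatm: root A-flat down a perfect fourth → Eb, giving Ebm.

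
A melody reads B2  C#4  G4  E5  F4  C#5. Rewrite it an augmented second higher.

C##3 D##4 A#4 F##5 G#4 D##5

An augmented second up from B2 gives C##3.
An augmented second up from C#4 gives D##4.
G4 up an augmented second is A#4.
E5 up an augmented second is F##5.
An augmented second up from F4 gives G#4.
C#5: a second up reaches D, and 3 semitones makes it D##5.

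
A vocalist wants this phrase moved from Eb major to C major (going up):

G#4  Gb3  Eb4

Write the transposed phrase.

E#5 Eb4 C5

From Eb up to C is a major sixth; apply that to each pitch.
G#4 → E#5
Gb3 → Eb4
Eb4 → C5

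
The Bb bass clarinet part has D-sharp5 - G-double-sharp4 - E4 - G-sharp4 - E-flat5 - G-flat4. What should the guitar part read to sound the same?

First find concert pitch: the Bb bass clarinet sounds a major ninth below written, so D-sharp5 G-double-sharp4 E4 G-sharp4 E-flat5 G-flat4 sounds C#4 F##3 D3 F#3 Db4 Fb3.
Then write for guitar: it sounds a perfect octave below written, so the part must be a perfect octave above concert.
C#4 → C#5
F##3 → F##4
D3 → D4
F#3 → F#4
Db4 → Db5
Fb3 → Fb4

C#5 F##4 D4 F#4 Db5 Fb4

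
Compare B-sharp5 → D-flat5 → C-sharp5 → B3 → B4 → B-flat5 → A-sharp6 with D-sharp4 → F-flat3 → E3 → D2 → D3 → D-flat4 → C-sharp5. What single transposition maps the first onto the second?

From B#5 to D#4 is 13 letter names — a thirteenth of some quality.
D#4 to B#5 is 21 semitones, which makes it a major thirteenth; the second version is lower, so the direction is down.
Checking another pair — A#6 → C#5 — gives the same interval.

down a major thirteenth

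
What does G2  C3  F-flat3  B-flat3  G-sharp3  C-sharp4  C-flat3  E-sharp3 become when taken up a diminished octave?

Gb3 Cb4 Fbb4 Bbb4 G4 C5 Cbb4 E4

G2 → Gb3
C3 → Cb4
Fb3 → Fbb4
Bb3 → Bbb4
G#3 → G4
C#4 → C5
Cb3 → Cbb4
E#3 → E4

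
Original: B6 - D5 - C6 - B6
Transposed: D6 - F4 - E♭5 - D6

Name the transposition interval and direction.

Take the first pair: B6 → D6. B to D spans 6 letter names, so the interval is some kind of sixth.
D6 to B6 is 9 semitones, which makes it a major sixth; the second version is lower, so the direction is down.
Checking another pair — B6 → D6 — gives the same interval.

down a major sixth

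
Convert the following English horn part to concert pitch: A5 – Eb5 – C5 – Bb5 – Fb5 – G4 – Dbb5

D5 Ab4 F4 Eb5 Bbb4 C4 Gbb4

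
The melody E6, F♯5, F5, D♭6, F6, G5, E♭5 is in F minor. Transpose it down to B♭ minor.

F minor to B♭ minor down is a perfect fifth, so every note moves down by that interval.
E6 to A5
F#5 to B4
F5 to Bb4
Db6 to Gb5
F6 to Bb5
G5 to C5
Eb5 to Ab4

A5 B4 Bb4 Gb5 Bb5 C5 Ab4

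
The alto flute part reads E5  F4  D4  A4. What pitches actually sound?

B4 C4 A3 E4

Written C4 on the alto flute sounds as G3, a perfect fourth lower; apply that shift to every note.
E5 to B4
F4 to C4
D4 to A3
A4 to E4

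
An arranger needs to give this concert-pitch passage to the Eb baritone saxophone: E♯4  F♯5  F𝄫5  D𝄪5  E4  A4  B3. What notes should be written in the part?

The Eb baritone saxophone sounds a major thirteenth below written, so the written part must be a major thirteenth above concert — transpose each note up.
E#4 to C##6
F#5 to D#7
Fbb5 to Dbb7
D##5 to B##6
E4 to C#6
A4 to F#6
B3 to G#5

C##6 D#7 Dbb7 B##6 C#6 F#6 G#5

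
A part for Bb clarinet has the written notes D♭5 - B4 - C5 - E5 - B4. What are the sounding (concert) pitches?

Cb5 A4 Bb4 D5 A4

The Bb clarinet sounds a major second below written, so transpose each written note down a major second.
Db5 becomes Cb5
B4 becomes A4
C5 becomes Bb4
E5 becomes D5
B4 becomes A4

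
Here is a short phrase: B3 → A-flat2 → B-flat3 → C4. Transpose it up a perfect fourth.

B3 gives E4
Ab2 gives Db3
Bb3 gives Eb4
C4 gives F4

E4 Db3 Eb4 F4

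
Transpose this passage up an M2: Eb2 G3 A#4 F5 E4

F2 A3 B#4 G5 F#4

Eb2 up a major second is F2.
A major second up from G3 gives A3.
A#4: a second up reaches B, and 2 semitones makes it B#4.
A major second up from F5 gives G5.
E4: a second up reaches F, and 2 semitones makes it F#4.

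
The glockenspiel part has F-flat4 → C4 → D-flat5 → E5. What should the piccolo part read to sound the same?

First find concert pitch: the glockenspiel sounds a perfect fifteenth above written, so F-flat4 C4 D-flat5 E5 sounds Fb6 C6 Db7 E7.
Then write for piccolo: it sounds a perfect octave above written, so the part must be a perfect octave below concert.
Fb6 → Fb5
C6 → C5
Db7 → Db6
E7 → E6

Fb5 C5 Db6 E6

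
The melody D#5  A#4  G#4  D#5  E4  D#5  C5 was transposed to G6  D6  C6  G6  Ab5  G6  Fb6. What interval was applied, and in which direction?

Take the first pair: D#5 → G6. D to G spans 11 letter names, so the interval is some kind of eleventh.
D#5 to G6 is 16 semitones, which makes it a diminished eleventh; the second version is higher, so the direction is up.
Checking another pair — C5 → Fb6 — gives the same interval.

up a diminished eleventh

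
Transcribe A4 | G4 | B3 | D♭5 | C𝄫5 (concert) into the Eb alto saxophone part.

F#5 E5 G#4 Bb5 Abb5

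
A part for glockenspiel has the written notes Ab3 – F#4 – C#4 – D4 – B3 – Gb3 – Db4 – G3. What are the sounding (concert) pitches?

Ab5 F#6 C#6 D6 B5 Gb5 Db6 G5

Written C4 on the glockenspiel sounds as C6, a perfect fifteenth higher; apply that shift to every note.
Ab3 becomes Ab5
F#4 becomes F#6
C#4 becomes C#6
D4 becomes D6
B3 becomes B5
Gb3 becomes Gb5
Db4 becomes Db6
G3 becomes G5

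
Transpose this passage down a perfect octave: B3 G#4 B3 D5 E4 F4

B3 down a perfect octave is B2.
G#4: an octave down reaches G, and 12 semitones makes it G#3.
A perfect octave down from B3 gives B2.
D5: an octave down reaches D, and 12 semitones makes it D4.
E4 down a perfect octave is E3.
F4 down a perfect octave is F3.

B2 G#3 B2 D4 E3 F3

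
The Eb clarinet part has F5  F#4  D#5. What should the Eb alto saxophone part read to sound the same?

F6 F#5 D#6

First find concert pitch: the Eb clarinet sounds a minor third above written, so F5 F#4 D#5 sounds Ab5 A4 F#5.
Then write for Eb alto saxophone: it sounds a major sixth below written, so the part must be a major sixth above concert.
Ab5 → F6
A4 → F#5
F#5 → D#6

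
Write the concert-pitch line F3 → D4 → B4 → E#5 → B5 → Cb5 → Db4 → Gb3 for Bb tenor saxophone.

The Bb tenor saxophone sounds a major ninth below written, so the written part must be a major ninth above concert — transpose each note up.
F3 to G4
D4 to E5
B4 to C#6
E#5 to F##6
B5 to C#7
Cb5 to Db6
Db4 to Eb5
Gb3 to Ab4

G4 E5 C#6 F##6 C#7 Db6 Eb5 Ab4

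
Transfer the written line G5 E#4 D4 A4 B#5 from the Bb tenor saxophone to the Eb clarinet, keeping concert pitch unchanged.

First find concert pitch: the Bb tenor saxophone sounds a major ninth below written, so G5 E#4 D4 A4 B#5 sounds F4 D#3 C3 G3 A#4.
Then write for Eb clarinet: it sounds a minor third above written, so the part must be a minor third below concert.
F4 → D4
D#3 → B#2
C3 → A2
G3 → E3
A#4 → F##4

D4 B#2 A2 E3 F##4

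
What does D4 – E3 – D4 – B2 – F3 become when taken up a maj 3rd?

F#4 G#3 F#4 D#3 A3

D4 → F#4
E3 → G#3
D4 → F#4
B2 → D#3
F3 → A3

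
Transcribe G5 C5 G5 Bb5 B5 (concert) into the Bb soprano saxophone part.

A5 D5 A5 C6 C#6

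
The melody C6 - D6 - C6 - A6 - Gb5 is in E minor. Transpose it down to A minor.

F5 G5 F5 D6 Cb5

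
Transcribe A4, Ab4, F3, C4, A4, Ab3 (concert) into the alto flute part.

D5 Db5 Bb3 F4 D5 Db4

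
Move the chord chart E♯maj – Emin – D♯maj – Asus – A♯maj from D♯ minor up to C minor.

Dmaj Dbmin Cmaj Gbsus Gmaj

D♯ minor up to C minor is a diminished seventh; each chord root moves by that interval while the quality stays the same.
E♯maj: root E♯ up a diminished seventh → D, giving Dmaj.
Emin: root E up a diminished seventh → Db, giving Dbmin.
D♯maj: root D♯ up a diminished seventh → C, giving Cmaj.
Asus: root A up a diminished seventh → Gb, giving Gbsus.
A♯maj: root A♯ up a diminished seventh → G, giving Gmaj.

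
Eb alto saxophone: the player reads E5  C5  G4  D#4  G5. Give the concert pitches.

Written C4 on the Eb alto saxophone sounds as Eb3, a major sixth lower; apply that shift to every note.
E5 → G4
C5 → Eb4
G4 → Bb3
D#4 → F#3
G5 → Bb4

G4 Eb4 Bb3 F#3 Bb4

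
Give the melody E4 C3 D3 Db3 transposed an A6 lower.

Gb3 Ebb2 Fb2 Fbb2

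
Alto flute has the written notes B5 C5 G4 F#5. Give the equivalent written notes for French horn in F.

C#6 D5 A4 G#5

First find concert pitch: the alto flute sounds a perfect fourth below written, so B5 C5 G4 F#5 sounds F#5 G4 D4 C#5.
Then write for French horn in F: it sounds a perfect fifth below written, so the part must be a perfect fifth above concert.
F#5 → C#6
G4 → D5
D4 → A4
C#5 → G#5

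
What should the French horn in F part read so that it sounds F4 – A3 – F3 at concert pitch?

C5 E4 C4

Written C4 sounds as F3 on the French horn in F, so concert pitches are written a perfect fifth up.
F4 to C5
A3 to E4
F3 to C4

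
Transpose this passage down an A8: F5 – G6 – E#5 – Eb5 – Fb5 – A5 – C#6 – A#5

Fb4 Gb5 E4 Ebb4 Fbb4 Ab4 C5 A4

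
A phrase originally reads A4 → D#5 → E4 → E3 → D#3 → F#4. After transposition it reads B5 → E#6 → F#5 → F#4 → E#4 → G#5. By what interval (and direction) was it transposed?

Take the first pair: A4 → B5. A to B spans 9 letter names, so the interval is some kind of ninth.
A4 to B5 is 14 semitones, which makes it a major ninth; the second version is higher, so the direction is up.
Checking another pair — F#4 → G#5 — gives the same interval.

up a major ninth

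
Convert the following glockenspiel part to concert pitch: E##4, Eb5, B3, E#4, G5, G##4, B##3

E##6 Eb7 B5 E#6 G7 G##6 B##5

Written C4 on the glockenspiel sounds as C6, a perfect fifteenth higher; apply that shift to every note.
E##4 → E##6
Eb5 → Eb7
B3 → B5
E#4 → E#6
G5 → G7
G##4 → G##6
B##3 → B##5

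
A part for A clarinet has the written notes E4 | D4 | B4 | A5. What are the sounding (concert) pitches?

Written C4 on the A clarinet sounds as A3, a minor third lower; apply that shift to every note.
E4 → C#4
D4 → B3
B4 → G#4
A5 → F#5

C#4 B3 G#4 F#5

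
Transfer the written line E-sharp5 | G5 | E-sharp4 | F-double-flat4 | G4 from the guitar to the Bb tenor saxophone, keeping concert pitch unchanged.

F##5 A5 F##4 Gbb4 A4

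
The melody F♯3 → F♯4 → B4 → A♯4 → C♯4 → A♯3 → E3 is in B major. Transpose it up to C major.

G3 G4 C5 B4 D4 B3 F3

From B up to C is a minor second; apply that to each pitch.
F#3 -> G3
F#4 -> G4
B4 -> C5
A#4 -> B4
C#4 -> D4
A#3 -> B3
E3 -> F3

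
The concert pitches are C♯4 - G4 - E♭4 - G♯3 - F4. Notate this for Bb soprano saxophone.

The Bb soprano saxophone sounds a major second below written, so the written part must be a major second above concert — transpose each note up.
C#4 to D#4
G4 to A4
Eb4 to F4
G#3 to A#3
F4 to G4

D#4 A4 F4 A#3 G4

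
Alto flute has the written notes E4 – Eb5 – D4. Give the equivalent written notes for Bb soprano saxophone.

First find concert pitch: the alto flute sounds a perfect fourth below written, so E4 Eb5 D4 sounds B3 Bb4 A3.
Then write for Bb soprano saxophone: it sounds a major second below written, so the part must be a major second above concert.
B3 → C#4
Bb4 → C5
A3 → B3

C#4 C5 B3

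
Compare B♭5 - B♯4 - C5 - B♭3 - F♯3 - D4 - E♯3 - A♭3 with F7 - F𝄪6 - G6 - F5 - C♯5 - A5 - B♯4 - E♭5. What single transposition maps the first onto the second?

From Bb5 to F7 is 12 letter names — a twelfth of some quality.
Bb5 to F7 is 19 semitones, which makes it a perfect twelfth; the second version is higher, so the direction is up.
Checking another pair — Ab3 → Eb5 — gives the same interval.

up a perfect twelfth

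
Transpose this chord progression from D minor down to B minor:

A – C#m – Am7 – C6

F# A#m F#m7 A6

D minor down to B minor is a minor third; each chord root moves by that interval while the quality stays the same.
A: root A down a minor third → F#, giving F#.
C#m: root C# down a minor third → A#, giving A#m.
Am7: root A down a minor third → F#, giving F#m7.
C6: root C down a minor third → A, giving A6.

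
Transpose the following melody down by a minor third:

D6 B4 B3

D6 → B5
B4 → G#4
B3 → G#3

B5 G#4 G#3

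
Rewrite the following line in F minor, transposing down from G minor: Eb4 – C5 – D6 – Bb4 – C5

Db4 Bb4 C6 Ab4 Bb4

G minor to F minor down is a major second, so every note moves down by that interval.
Eb4 to Db4
C5 to Bb4
D6 to C6
Bb4 to Ab4
C5 to Bb4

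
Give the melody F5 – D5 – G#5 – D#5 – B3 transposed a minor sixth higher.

Db6 Bb5 E6 B5 G4

F5 to Db6
D5 to Bb5
G#5 to E6
D#5 to B5
B3 to G4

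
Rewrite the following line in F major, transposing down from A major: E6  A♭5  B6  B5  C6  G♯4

C6 Fb5 G6 G5 Ab5 E4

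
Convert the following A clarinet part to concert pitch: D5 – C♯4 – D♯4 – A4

B4 A#3 B#3 F#4

The A clarinet sounds a minor third below written, so transpose each written note down a minor third.
D5 becomes B4
C#4 becomes A#3
D#4 becomes B#3
A4 becomes F#4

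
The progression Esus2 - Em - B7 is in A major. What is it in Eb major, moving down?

Bbsus2 Bbm F7

A major down to Eb major is an augmented fourth; each chord root moves by that interval while the quality stays the same.
Esus2: root E down an augmented fourth → Bb, giving Bbsus2.
Em: root E down an augmented fourth → Bb, giving Bbm.
B7: root B down an augmented fourth → F, giving F7.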